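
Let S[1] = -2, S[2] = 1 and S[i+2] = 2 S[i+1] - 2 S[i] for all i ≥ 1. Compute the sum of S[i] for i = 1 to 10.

S[3] = 2*1 - 2*(-2) = 6
S[4] = 2*6 - 2*1 = 10
S[5] = 2*10 - 2*6 = 8
S[6] = 2*8 - 2*10 = -4
S[7] = 2*(-4) - 2*8 = -24
S[8] = 2*(-24) - 2*(-4) = -40
S[9] = 2*(-40) - 2*(-24) = -32
S[10] = 2*(-32) - 2*(-40) = 16
Sum = (-2) + 1 + 6 + 10 + 8 + (-4) + (-24) + (-40) + (-32) + 16 = -61

-61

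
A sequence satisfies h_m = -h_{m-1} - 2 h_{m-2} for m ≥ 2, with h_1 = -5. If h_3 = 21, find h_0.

8

Let h_0 = w.
h_2 = 5 - 2w
h_3 = 5 + 2w
So 5 + 2w = 21, giving w = 8.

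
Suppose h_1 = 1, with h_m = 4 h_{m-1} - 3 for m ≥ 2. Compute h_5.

h_2 = 4·1 - 3 = 1
h_3 = 4·1 - 3 = 1
h_4 = 4·1 - 3 = 1
h_5 = 4·1 - 3 = 1

1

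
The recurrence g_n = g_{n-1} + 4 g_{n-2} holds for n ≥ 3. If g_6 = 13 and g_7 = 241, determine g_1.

6

Rearranging, g_{n-2} = (g_n - g_{n-1}) / 4.
g_5 = (241 - 13) / 4 = 228/4 = 57
g_4 = (13 - 57) / 4 = -44/4 = -11
g_3 = (57 - (-11)) / 4 = 68/4 = 17
g_2 = (-11 - 17) / 4 = -28/4 = -7
g_1 = (17 - (-7)) / 4 = 24/4 = 6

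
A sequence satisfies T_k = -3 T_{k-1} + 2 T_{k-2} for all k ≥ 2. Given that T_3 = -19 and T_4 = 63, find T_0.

-6

Rearranging, T_{k-2} = (T_k + 3 T_{k-1}) / 2.
T_2 = (63 + 3·(-19)) / 2 = 6/2 = 3
T_1 = (-19 + 3·3) / 2 = -10/2 = -5
T_0 = (3 + 3·(-5)) / 2 = -12/2 = -6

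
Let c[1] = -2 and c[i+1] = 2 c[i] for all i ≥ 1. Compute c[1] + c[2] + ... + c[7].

-254

c[2] = 2*(-2) = -4
c[3] = 2*(-4) = -8
c[4] = 2*(-8) = -16
c[5] = 2*(-16) = -32
c[6] = 2*(-32) = -64
c[7] = 2*(-64) = -128
Sum = (-2) + (-4) + (-8) + (-16) + (-32) + (-64) + (-128) = -254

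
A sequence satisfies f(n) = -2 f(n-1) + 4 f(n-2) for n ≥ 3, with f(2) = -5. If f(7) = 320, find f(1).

-3

Let f(1) = z.
f(3) = 10 + 4z
f(4) = -40 - 8z
f(5) = 120 + 32z
f(6) = -400 - 96z
f(7) = 1280 + 320z
So 1280 + 320z = 320, giving z = -3.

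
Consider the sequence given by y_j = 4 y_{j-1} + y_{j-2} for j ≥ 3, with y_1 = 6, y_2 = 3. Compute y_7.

5706

y_3 = 4*3 + 6 = 18
y_4 = 4*18 + 3 = 75
y_5 = 4*75 + 18 = 318
y_6 = 4*318 + 75 = 1347
y_7 = 4*1347 + 318 = 5706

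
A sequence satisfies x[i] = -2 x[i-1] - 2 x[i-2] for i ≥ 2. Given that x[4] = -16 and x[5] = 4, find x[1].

-1

Rearranging, x[i-2] = (x[i] + 2 x[i-1]) / -2.
x[3] = (4 + 2(-16)) / -2 = -28/-2 = 14
x[2] = (-16 + 2(14)) / -2 = 12/-2 = -6
x[1] = (14 + 2(-6)) / -2 = 2/-2 = -1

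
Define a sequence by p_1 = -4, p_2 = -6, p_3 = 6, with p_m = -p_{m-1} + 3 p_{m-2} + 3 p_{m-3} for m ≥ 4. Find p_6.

p_4 = -6 + 3(-6) + 3(-4) = -36
p_5 = -(-36) + 3(6) + 3(-6) = 36
p_6 = -36 + 3(-36) + 3(6) = -126

-126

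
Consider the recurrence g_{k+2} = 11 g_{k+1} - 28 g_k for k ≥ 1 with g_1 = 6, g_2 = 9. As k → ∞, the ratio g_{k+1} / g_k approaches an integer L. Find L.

The characteristic equation is r^2 - 11r + 28 = 0, which factors as (r - 7)(r - 4) = 0.
So the roots are 7 and 4. Since |7| > |4| and the coefficient of 7^k is non-zero, the ratio tends to 7.

7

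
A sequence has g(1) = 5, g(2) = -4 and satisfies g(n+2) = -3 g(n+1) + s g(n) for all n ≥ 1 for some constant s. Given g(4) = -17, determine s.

g(3) = 12 + 5s
g(4) = -36 - 19s
So -36 - 19s = -17, giving s = -1.

-1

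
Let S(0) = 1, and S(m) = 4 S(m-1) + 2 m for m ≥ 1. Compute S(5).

1930

S(1) = 4(1) + 2 = 6
S(2) = 4(6) + 4 = 28
S(3) = 4(28) + 6 = 118
S(4) = 4(118) + 8 = 480
S(5) = 4(480) + 10 = 1930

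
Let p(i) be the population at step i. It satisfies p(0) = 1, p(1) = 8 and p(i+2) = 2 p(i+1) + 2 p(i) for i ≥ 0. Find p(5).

384

p(2) = 2(8) + 2(1) = 18
p(3) = 2(18) + 2(8) = 52
p(4) = 2(52) + 2(18) = 140
p(5) = 2(140) + 2(52) = 384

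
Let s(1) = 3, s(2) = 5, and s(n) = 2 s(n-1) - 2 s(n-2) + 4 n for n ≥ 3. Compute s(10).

-128

s(3) = 2(5) - 2(3) + 12 = 16
s(4) = 2(16) - 2(5) + 16 = 38
s(5) = 2(38) - 2(16) + 20 = 64
s(6) = 2(64) - 2(38) + 24 = 76
s(7) = 2(76) - 2(64) + 28 = 52
s(8) = 2(52) - 2(76) + 32 = -16
s(9) = 2(-16) - 2(52) + 36 = -100
s(10) = 2(-100) - 2(-16) + 40 = -128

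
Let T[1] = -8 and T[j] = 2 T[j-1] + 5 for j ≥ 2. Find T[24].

The fixed point is 5/(1 - 2) = -5, so T[j] + 5 = 2(T[j-1] + 5).
Hence T[j] = -3·2^{j-1} - 5.
T[24] = -3·2^{23} - 5 = -3·8388608 - 5 = -25165829.

-25165829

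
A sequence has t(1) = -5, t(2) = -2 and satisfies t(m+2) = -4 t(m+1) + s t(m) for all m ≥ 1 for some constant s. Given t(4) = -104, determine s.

t(3) = 8 - 5s
t(4) = -32 + 18s
So -32 + 18s = -104, giving s = -4.

-4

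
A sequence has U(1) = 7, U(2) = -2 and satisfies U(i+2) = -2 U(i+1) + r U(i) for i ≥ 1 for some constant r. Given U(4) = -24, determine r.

U(3) = 4 + 7r
U(4) = -8 - 16r
So -8 - 16r = -24, giving r = 1.

1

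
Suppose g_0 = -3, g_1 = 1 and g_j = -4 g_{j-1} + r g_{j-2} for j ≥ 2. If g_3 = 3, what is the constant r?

-1

g_2 = -4 - 3r
g_3 = 16 + 13r
So 16 + 13r = 3, giving r = -1.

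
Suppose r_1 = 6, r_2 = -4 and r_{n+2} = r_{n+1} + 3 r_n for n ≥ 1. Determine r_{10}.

1874

r_3 = (-4) + 3(6) = 14
r_4 = 14 + 3(-4) = 2
r_5 = 2 + 3(14) = 44
r_6 = 44 + 3(2) = 50
r_7 = 50 + 3(44) = 182
r_8 = 182 + 3(50) = 332
r_9 = 332 + 3(182) = 878
r_{10} = 878 + 3(332) = 1874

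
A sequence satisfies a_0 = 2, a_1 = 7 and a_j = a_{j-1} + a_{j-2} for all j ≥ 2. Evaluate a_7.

107

a_2 = 7 + 2 = 9
a_3 = 9 + 7 = 16
a_4 = 16 + 9 = 25
a_5 = 25 + 16 = 41
a_6 = 41 + 25 = 66
a_7 = 66 + 41 = 107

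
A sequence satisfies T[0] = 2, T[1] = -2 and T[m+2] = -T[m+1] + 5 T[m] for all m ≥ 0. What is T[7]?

-1562

T[2] = -(-2) + 5(2) = 12
T[3] = -12 + 5(-2) = -22
T[4] = -(-22) + 5(12) = 82
T[5] = -82 + 5(-22) = -192
T[6] = -(-192) + 5(82) = 602
T[7] = -602 + 5(-192) = -1562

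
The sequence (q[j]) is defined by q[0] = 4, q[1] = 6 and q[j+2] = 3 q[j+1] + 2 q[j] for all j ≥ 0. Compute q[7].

14538

q[2] = 3·6 + 2·4 = 26
q[3] = 3·26 + 2·6 = 90
q[4] = 3·90 + 2·26 = 322
q[5] = 3·322 + 2·90 = 1146
q[6] = 3·1146 + 2·322 = 4082
q[7] = 3·4082 + 2·1146 = 14538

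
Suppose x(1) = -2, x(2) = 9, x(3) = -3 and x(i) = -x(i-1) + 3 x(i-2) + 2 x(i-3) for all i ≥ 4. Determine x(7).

x(4) = -(-3) + 3(9) + 2(-2) = 26
x(5) = -26 + 3(-3) + 2(9) = -17
x(6) = -(-17) + 3(26) + 2(-3) = 89
x(7) = -89 + 3(-17) + 2(26) = -88

-88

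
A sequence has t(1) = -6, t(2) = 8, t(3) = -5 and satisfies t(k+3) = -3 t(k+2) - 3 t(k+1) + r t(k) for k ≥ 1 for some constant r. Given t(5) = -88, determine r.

-5

t(4) = -9 - 6r
t(5) = 42 + 26r
So 42 + 26r = -88, giving r = -5.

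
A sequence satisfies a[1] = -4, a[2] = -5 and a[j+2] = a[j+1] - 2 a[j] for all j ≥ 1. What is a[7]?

-33

a[3] = (-5) - 2·(-4) = 3
a[4] = 3 - 2·(-5) = 13
a[5] = 13 - 2·3 = 7
a[6] = 7 - 2·13 = -19
a[7] = (-19) - 2·7 = -33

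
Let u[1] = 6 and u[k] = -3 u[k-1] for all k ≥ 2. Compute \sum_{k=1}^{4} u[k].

u[2] = -3(6) = -18
u[3] = -3(-18) = 54
u[4] = -3(54) = -162
Sum = 6 + (-18) + 54 + (-162) = -120

-120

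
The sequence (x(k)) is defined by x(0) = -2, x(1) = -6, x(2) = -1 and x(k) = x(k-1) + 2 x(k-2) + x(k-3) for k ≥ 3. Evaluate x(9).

-1137

x(3) = (-1) + 2*(-6) + (-2) = -15
x(4) = (-15) + 2*(-1) + (-6) = -23
x(5) = (-23) + 2*(-15) + (-1) = -54
x(6) = (-54) + 2*(-23) + (-15) = -115
x(7) = (-115) + 2*(-54) + (-23) = -246
x(8) = (-246) + 2*(-115) + (-54) = -530
x(9) = (-530) + 2*(-246) + (-115) = -1137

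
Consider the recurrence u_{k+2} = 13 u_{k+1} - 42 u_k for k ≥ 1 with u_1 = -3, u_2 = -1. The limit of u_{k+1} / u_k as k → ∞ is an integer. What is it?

7

The characteristic equation is r^2 - 13r + 42 = 0, which factors as (r - 7)(r - 6) = 0.
So the roots are 7 and 6. Since |7| > |6| and the coefficient of 7^k is non-zero, the ratio tends to 7.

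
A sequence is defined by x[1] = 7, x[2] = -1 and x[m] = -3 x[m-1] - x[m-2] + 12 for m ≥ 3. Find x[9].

1624

x[3] = -3*(-1) - 7 + 12 = 8
x[4] = -3*8 - (-1) + 12 = -11
x[5] = -3*(-11) - 8 + 12 = 37
x[6] = -3*37 - (-11) + 12 = -88
x[7] = -3*(-88) - 37 + 12 = 239
x[8] = -3*239 - (-88) + 12 = -617
x[9] = -3*(-617) - 239 + 12 = 1624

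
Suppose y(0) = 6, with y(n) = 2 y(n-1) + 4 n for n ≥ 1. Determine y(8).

3544

y(1) = 2*6 + 4 = 16
y(2) = 2*16 + 8 = 40
y(3) = 2*40 + 12 = 92
y(4) = 2*92 + 16 = 200
y(5) = 2*200 + 20 = 420
y(6) = 2*420 + 24 = 864
y(7) = 2*864 + 28 = 1756
y(8) = 2*1756 + 32 = 3544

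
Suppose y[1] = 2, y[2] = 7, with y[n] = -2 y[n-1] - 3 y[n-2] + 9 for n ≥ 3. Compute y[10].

y[3] = -2·7 - 3·2 + 9 = -11
y[4] = -2·(-11) - 3·7 + 9 = 10
y[5] = -2·10 - 3·(-11) + 9 = 22
y[6] = -2·22 - 3·10 + 9 = -65
y[7] = -2·(-65) - 3·22 + 9 = 73
y[8] = -2·73 - 3·(-65) + 9 = 58
y[9] = -2·58 - 3·73 + 9 = -326
y[10] = -2·(-326) - 3·58 + 9 = 487

487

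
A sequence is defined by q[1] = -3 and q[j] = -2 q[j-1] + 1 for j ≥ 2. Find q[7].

q[2] = -2(-3) + 1 = 7
q[3] = -2(7) + 1 = -13
q[4] = -2(-13) + 1 = 27
q[5] = -2(27) + 1 = -53
q[6] = -2(-53) + 1 = 107
q[7] = -2(107) + 1 = -213

-213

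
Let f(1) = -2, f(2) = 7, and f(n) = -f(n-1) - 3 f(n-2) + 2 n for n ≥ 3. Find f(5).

13

f(3) = -7 - 3(-2) + 6 = 5
f(4) = -5 - 3(7) + 8 = -18
f(5) = -(-18) - 3(5) + 10 = 13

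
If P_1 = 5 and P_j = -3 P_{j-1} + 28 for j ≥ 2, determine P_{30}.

The fixed point is 28/(1 + 3) = 7, so P_j - 7 = -3(P_{j-1} - 7).
Hence P_j = -2·(-3)^{j-1} + 7.
P_{30} = -2·(-3)^{29} + 7 = -2·-68630377364883 + 7 = 137260754729773.

137260754729773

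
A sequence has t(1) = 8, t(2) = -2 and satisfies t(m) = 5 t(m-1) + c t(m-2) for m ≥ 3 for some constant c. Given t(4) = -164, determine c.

-3

t(3) = -10 + 8c
t(4) = -50 + 38c
So -50 + 38c = -164, giving c = -3.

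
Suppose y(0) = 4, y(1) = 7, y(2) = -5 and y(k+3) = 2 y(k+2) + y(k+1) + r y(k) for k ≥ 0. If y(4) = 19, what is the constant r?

2

y(3) = -3 + 4r
y(4) = -11 + 15r
So -11 + 15r = 19, giving r = 2.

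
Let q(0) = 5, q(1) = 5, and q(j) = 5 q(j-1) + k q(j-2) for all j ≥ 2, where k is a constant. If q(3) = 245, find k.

4

q(2) = 25 + 5k
q(3) = 125 + 30k
So 125 + 30k = 245, giving k = 4.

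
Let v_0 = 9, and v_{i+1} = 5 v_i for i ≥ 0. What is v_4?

v_1 = 5·9 = 45
v_2 = 5·45 = 225
v_3 = 5·225 = 1125
v_4 = 5·1125 = 5625

5625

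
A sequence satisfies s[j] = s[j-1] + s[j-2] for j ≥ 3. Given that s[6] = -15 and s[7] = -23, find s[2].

Rearranging, s[j-2] = s[j] - s[j-1].
s[5] = -23 - (-15) = -8
s[4] = -15 - (-8) = -7
s[3] = -8 - (-7) = -1
s[2] = -7 - (-1) = -6

-6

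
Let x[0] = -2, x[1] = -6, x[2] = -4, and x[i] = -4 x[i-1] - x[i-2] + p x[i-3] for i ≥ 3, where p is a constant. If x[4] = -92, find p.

-4

x[3] = 22 - 2p
x[4] = -84 + 2p
So -84 + 2p = -92, giving p = -4.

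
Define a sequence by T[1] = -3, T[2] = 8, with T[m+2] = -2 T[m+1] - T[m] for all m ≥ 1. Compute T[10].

48

T[3] = -2(8) - (-3) = -13
T[4] = -2(-13) - 8 = 18
T[5] = -2(18) - (-13) = -23
T[6] = -2(-23) - 18 = 28
T[7] = -2(28) - (-23) = -33
T[8] = -2(-33) - 28 = 38
T[9] = -2(38) - (-33) = -43
T[10] = -2(-43) - 38 = 48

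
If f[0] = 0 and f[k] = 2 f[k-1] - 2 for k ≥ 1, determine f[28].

The fixed point is -2/(1 - 2) = 2, so f[k] - 2 = 2(f[k-1] - 2).
Hence f[k] = -2·2^k + 2.
f[28] = -2·2^{28} + 2 = -2·268435456 + 2 = -536870910.

-536870910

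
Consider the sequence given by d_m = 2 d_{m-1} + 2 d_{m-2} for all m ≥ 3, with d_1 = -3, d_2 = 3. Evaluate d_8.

d_3 = 2·3 + 2·(-3) = 0
d_4 = 2·0 + 2·3 = 6
d_5 = 2·6 + 2·0 = 12
d_6 = 2·12 + 2·6 = 36
d_7 = 2·36 + 2·12 = 96
d_8 = 2·96 + 2·36 = 264

264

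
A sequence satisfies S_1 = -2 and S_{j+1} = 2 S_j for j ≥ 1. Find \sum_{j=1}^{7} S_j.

S_2 = 2·(-2) = -4
S_3 = 2·(-4) = -8
S_4 = 2·(-8) = -16
S_5 = 2·(-16) = -32
S_6 = 2·(-32) = -64
S_7 = 2·(-64) = -128
Sum = (-2) + (-4) + (-8) + (-16) + (-32) + (-64) + (-128) = -254

-254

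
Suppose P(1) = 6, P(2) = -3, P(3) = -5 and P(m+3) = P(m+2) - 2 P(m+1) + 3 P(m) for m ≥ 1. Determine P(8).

P(4) = (-5) - 2(-3) + 3(6) = 19
P(5) = 19 - 2(-5) + 3(-3) = 20
P(6) = 20 - 2(19) + 3(-5) = -33
P(7) = (-33) - 2(20) + 3(19) = -16
P(8) = (-16) - 2(-33) + 3(20) = 110

110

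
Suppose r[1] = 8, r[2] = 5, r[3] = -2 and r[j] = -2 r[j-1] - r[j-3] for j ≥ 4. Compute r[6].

r[4] = -2·(-2) - 8 = -4
r[5] = -2·(-4) - 5 = 3
r[6] = -2·3 - (-2) = -4

-4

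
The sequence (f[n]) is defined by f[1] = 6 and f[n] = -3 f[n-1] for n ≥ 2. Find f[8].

f[2] = -3*6 = -18
f[3] = -3*(-18) = 54
f[4] = -3*54 = -162
f[5] = -3*(-162) = 486
f[6] = -3*486 = -1458
f[7] = -3*(-1458) = 4374
f[8] = -3*4374 = -13122

-13122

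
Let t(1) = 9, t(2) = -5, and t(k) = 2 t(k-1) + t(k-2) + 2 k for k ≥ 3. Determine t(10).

3899

t(3) = 2*(-5) + 9 + 6 = 5
t(4) = 2*5 + (-5) + 8 = 13
t(5) = 2*13 + 5 + 10 = 41
t(6) = 2*41 + 13 + 12 = 107
t(7) = 2*107 + 41 + 14 = 269
t(8) = 2*269 + 107 + 16 = 661
t(9) = 2*661 + 269 + 18 = 1609
t(10) = 2*1609 + 661 + 20 = 3899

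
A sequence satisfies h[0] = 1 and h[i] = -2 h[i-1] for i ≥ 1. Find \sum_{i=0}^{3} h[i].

h[1] = -2·1 = -2
h[2] = -2·(-2) = 4
h[3] = -2·4 = -8
Sum = 1 + (-2) + 4 + (-8) = -5

-5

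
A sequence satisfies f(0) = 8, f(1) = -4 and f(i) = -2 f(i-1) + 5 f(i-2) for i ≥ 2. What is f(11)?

-2619156

f(2) = -2(-4) + 5(8) = 48
f(3) = -2(48) + 5(-4) = -116
f(4) = -2(-116) + 5(48) = 472
f(5) = -2(472) + 5(-116) = -1524
f(6) = -2(-1524) + 5(472) = 5408
f(7) = -2(5408) + 5(-1524) = -18436
f(8) = -2(-18436) + 5(5408) = 63912
f(9) = -2(63912) + 5(-18436) = -220004
f(10) = -2(-220004) + 5(63912) = 759568
f(11) = -2(759568) + 5(-220004) = -2619156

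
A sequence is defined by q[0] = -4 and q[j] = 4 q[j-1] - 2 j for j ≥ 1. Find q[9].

q[1] = 4*(-4) - 2 = -18
q[2] = 4*(-18) - 4 = -76
q[3] = 4*(-76) - 6 = -310
q[4] = 4*(-310) - 8 = -1248
q[5] = 4*(-1248) - 10 = -5002
q[6] = 4*(-5002) - 12 = -20020
q[7] = 4*(-20020) - 14 = -80094
q[8] = 4*(-80094) - 16 = -320392
q[9] = 4*(-320392) - 18 = -1281586

-1281586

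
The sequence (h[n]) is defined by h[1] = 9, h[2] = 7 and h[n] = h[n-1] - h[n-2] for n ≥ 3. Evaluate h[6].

h[3] = 7 - 9 = -2
h[4] = (-2) - 7 = -9
h[5] = (-9) - (-2) = -7
h[6] = (-7) - (-9) = 2

2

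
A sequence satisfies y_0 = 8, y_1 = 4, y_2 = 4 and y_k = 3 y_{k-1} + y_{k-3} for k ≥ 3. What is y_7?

1888

y_3 = 3(4) + 8 = 20
y_4 = 3(20) + 4 = 64
y_5 = 3(64) + 4 = 196
y_6 = 3(196) + 20 = 608
y_7 = 3(608) + 64 = 1888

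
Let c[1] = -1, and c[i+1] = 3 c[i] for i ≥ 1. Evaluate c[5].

c[2] = 3·(-1) = -3
c[3] = 3·(-3) = -9
c[4] = 3·(-9) = -27
c[5] = 3·(-27) = -81

-81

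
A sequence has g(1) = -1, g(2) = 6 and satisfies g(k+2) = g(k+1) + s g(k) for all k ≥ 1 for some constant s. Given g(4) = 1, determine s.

g(3) = 6 - s
g(4) = 6 + 5s
So 6 + 5s = 1, giving s = -1.

-1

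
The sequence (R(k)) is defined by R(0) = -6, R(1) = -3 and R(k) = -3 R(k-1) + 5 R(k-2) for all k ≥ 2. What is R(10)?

-1294941

R(2) = -3(-3) + 5(-6) = -21
R(3) = -3(-21) + 5(-3) = 48
R(4) = -3(48) + 5(-21) = -249
R(5) = -3(-249) + 5(48) = 987
R(6) = -3(987) + 5(-249) = -4206
R(7) = -3(-4206) + 5(987) = 17553
R(8) = -3(17553) + 5(-4206) = -73689
R(9) = -3(-73689) + 5(17553) = 308832
R(10) = -3(308832) + 5(-73689) = -1294941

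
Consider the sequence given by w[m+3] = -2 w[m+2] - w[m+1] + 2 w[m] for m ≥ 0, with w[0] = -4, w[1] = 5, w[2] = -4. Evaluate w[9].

365

w[3] = -2*(-4) - 5 + 2*(-4) = -5
w[4] = -2*(-5) - (-4) + 2*5 = 24
w[5] = -2*24 - (-5) + 2*(-4) = -51
w[6] = -2*(-51) - 24 + 2*(-5) = 68
w[7] = -2*68 - (-51) + 2*24 = -37
w[8] = -2*(-37) - 68 + 2*(-51) = -96
w[9] = -2*(-96) - (-37) + 2*68 = 365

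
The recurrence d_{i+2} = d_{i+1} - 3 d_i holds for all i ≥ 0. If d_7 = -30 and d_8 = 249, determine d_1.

Rearranging, d_{i-2} = (d_i - d_{i-1}) / -3.
d_6 = (249 - (-30)) / -3 = 279/-3 = -93
d_5 = (-30 - (-93)) / -3 = 63/-3 = -21
d_4 = (-93 - (-21)) / -3 = -72/-3 = 24
d_3 = (-21 - 24) / -3 = -45/-3 = 15
d_2 = (24 - 15) / -3 = 9/-3 = -3
d_1 = (15 - (-3)) / -3 = 18/-3 = -6

-6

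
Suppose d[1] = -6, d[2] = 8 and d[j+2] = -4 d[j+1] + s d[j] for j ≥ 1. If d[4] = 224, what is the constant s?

d[3] = -32 - 6s
d[4] = 128 + 32s
So 128 + 32s = 224, giving s = 3.

3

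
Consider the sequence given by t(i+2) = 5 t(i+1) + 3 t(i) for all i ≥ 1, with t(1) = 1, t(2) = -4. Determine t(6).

t(3) = 5*(-4) + 3*1 = -17
t(4) = 5*(-17) + 3*(-4) = -97
t(5) = 5*(-97) + 3*(-17) = -536
t(6) = 5*(-536) + 3*(-97) = -2971

-2971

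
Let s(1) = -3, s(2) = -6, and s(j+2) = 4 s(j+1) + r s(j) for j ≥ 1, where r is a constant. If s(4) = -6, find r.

-5

s(3) = -24 - 3r
s(4) = -96 - 18r
So -96 - 18r = -6, giving r = -5.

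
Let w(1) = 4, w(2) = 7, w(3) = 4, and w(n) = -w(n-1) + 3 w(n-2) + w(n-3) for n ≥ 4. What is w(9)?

w(4) = -4 + 3*7 + 4 = 21
w(5) = -21 + 3*4 + 7 = -2
w(6) = -(-2) + 3*21 + 4 = 69
w(7) = -69 + 3*(-2) + 21 = -54
w(8) = -(-54) + 3*69 + (-2) = 259
w(9) = -259 + 3*(-54) + 69 = -352

-352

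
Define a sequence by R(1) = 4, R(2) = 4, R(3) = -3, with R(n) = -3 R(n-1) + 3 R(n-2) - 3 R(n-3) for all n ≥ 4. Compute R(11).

-173691

R(4) = -3*(-3) + 3*4 - 3*4 = 9
R(5) = -3*9 + 3*(-3) - 3*4 = -48
R(6) = -3*(-48) + 3*9 - 3*(-3) = 180
R(7) = -3*180 + 3*(-48) - 3*9 = -711
R(8) = -3*(-711) + 3*180 - 3*(-48) = 2817
R(9) = -3*2817 + 3*(-711) - 3*180 = -11124
R(10) = -3*(-11124) + 3*2817 - 3*(-711) = 43956
R(11) = -3*43956 + 3*(-11124) - 3*2817 = -173691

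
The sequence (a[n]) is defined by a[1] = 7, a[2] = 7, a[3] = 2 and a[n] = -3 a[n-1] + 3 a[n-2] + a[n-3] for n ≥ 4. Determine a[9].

-11473

a[4] = -3(2) + 3(7) + 7 = 22
a[5] = -3(22) + 3(2) + 7 = -53
a[6] = -3(-53) + 3(22) + 2 = 227
a[7] = -3(227) + 3(-53) + 22 = -818
a[8] = -3(-818) + 3(227) + (-53) = 3082
a[9] = -3(3082) + 3(-818) + 227 = -11473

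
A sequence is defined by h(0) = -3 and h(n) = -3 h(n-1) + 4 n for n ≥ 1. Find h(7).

8209

h(1) = -3*(-3) + 4 = 13
h(2) = -3*13 + 8 = -31
h(3) = -3*(-31) + 12 = 105
h(4) = -3*105 + 16 = -299
h(5) = -3*(-299) + 20 = 917
h(6) = -3*917 + 24 = -2727
h(7) = -3*(-2727) + 28 = 8209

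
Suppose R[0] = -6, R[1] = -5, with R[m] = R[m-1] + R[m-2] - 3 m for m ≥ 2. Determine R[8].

-519

R[2] = (-5) + (-6) - 6 = -17
R[3] = (-17) + (-5) - 9 = -31
R[4] = (-31) + (-17) - 12 = -60
R[5] = (-60) + (-31) - 15 = -106
R[6] = (-106) + (-60) - 18 = -184
R[7] = (-184) + (-106) - 21 = -311
R[8] = (-311) + (-184) - 24 = -519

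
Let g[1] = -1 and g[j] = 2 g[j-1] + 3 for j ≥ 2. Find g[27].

134217725

The fixed point is 3/(1 - 2) = -3, so g[j] + 3 = 2(g[j-1] + 3).
Hence g[j] = 2·2^{j-1} - 3.
g[27] = 2·2^{26} - 3 = 2·67108864 - 3 = 134217725.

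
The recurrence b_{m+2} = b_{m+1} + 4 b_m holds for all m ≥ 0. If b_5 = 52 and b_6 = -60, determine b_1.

Rearranging, b_{m-2} = (b_m - b_{m-1}) / 4.
b_4 = (-60 - 52) / 4 = -112/4 = -28
b_3 = (52 - (-28)) / 4 = 80/4 = 20
b_2 = (-28 - 20) / 4 = -48/4 = -12
b_1 = (20 - (-12)) / 4 = 32/4 = 8

8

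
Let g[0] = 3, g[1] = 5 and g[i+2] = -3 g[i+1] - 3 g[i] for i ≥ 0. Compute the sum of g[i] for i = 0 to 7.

g[2] = -3(5) - 3(3) = -24
g[3] = -3(-24) - 3(5) = 57
g[4] = -3(57) - 3(-24) = -99
g[5] = -3(-99) - 3(57) = 126
g[6] = -3(126) - 3(-99) = -81
g[7] = -3(-81) - 3(126) = -135
Sum = 3 + 5 + (-24) + 57 + (-99) + 126 + (-81) + (-135) = -148

-148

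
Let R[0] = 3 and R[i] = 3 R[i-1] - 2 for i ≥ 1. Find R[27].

The fixed point is -2/(1 - 3) = 1, so R[i] - 1 = 3(R[i-1] - 1).
Hence R[i] = 2·3^i + 1.
R[27] = 2·3^{27} + 1 = 2·7625597484987 + 1 = 15251194969975.

15251194969975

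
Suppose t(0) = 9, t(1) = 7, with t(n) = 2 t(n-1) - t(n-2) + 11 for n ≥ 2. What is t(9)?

t(2) = 2*7 - 9 + 11 = 16
t(3) = 2*16 - 7 + 11 = 36
t(4) = 2*36 - 16 + 11 = 67
t(5) = 2*67 - 36 + 11 = 109
t(6) = 2*109 - 67 + 11 = 162
t(7) = 2*162 - 109 + 11 = 226
t(8) = 2*226 - 162 + 11 = 301
t(9) = 2*301 - 226 + 11 = 387

387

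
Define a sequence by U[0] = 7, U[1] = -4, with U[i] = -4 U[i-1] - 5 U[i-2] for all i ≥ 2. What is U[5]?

U[2] = -4·(-4) - 5·7 = -19
U[3] = -4·(-19) - 5·(-4) = 96
U[4] = -4·96 - 5·(-19) = -289
U[5] = -4·(-289) - 5·96 = 676

676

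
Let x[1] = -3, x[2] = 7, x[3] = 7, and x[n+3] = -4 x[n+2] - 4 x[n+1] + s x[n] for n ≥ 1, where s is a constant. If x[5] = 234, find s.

x[4] = -56 - 3s
x[5] = 196 + 19s
So 196 + 19s = 234, giving s = 2.

2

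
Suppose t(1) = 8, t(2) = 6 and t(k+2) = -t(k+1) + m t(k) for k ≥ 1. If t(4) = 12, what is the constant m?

-3

t(3) = -6 + 8m
t(4) = 6 - 2m
So 6 - 2m = 12, giving m = -3.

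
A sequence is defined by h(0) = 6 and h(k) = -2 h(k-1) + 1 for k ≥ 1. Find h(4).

h(1) = -2(6) + 1 = -11
h(2) = -2(-11) + 1 = 23
h(3) = -2(23) + 1 = -45
h(4) = -2(-45) + 1 = 91

91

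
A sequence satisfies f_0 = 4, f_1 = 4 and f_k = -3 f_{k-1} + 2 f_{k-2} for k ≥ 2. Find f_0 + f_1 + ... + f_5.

200

f_2 = -3(4) + 2(4) = -4
f_3 = -3(-4) + 2(4) = 20
f_4 = -3(20) + 2(-4) = -68
f_5 = -3(-68) + 2(20) = 244
Sum = 4 + 4 + (-4) + 20 + (-68) + 244 = 200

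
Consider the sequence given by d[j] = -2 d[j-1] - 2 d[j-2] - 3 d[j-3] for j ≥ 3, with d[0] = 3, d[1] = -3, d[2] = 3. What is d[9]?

-345

d[3] = -2(3) - 2(-3) - 3(3) = -9
d[4] = -2(-9) - 2(3) - 3(-3) = 21
d[5] = -2(21) - 2(-9) - 3(3) = -33
d[6] = -2(-33) - 2(21) - 3(-9) = 51
d[7] = -2(51) - 2(-33) - 3(21) = -99
d[8] = -2(-99) - 2(51) - 3(-33) = 195
d[9] = -2(195) - 2(-99) - 3(51) = -345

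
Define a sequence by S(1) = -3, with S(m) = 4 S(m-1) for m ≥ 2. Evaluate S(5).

-768

S(2) = 4(-3) = -12
S(3) = 4(-12) = -48
S(4) = 4(-48) = -192
S(5) = 4(-192) = -768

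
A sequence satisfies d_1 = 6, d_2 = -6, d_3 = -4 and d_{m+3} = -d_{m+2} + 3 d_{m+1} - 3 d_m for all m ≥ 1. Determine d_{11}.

14564

d_4 = -(-4) + 3·(-6) - 3·6 = -32
d_5 = -(-32) + 3·(-4) - 3·(-6) = 38
d_6 = -38 + 3·(-32) - 3·(-4) = -122
d_7 = -(-122) + 3·38 - 3·(-32) = 332
d_8 = -332 + 3·(-122) - 3·38 = -812
d_9 = -(-812) + 3·332 - 3·(-122) = 2174
d_{10} = -2174 + 3·(-812) - 3·332 = -5606
d_{11} = -(-5606) + 3·2174 - 3·(-812) = 14564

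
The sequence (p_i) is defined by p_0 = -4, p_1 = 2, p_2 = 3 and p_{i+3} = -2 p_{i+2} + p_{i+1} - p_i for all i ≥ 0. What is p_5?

-5

p_3 = -2(3) + 2 - (-4) = 0
p_4 = -2(0) + 3 - 2 = 1
p_5 = -2(1) + 0 - 3 = -5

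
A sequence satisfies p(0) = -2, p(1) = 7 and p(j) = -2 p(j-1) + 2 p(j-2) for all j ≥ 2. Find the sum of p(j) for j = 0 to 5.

273

p(2) = -2·7 + 2·(-2) = -18
p(3) = -2·(-18) + 2·7 = 50
p(4) = -2·50 + 2·(-18) = -136
p(5) = -2·(-136) + 2·50 = 372
Sum = (-2) + 7 + (-18) + 50 + (-136) + 372 = 273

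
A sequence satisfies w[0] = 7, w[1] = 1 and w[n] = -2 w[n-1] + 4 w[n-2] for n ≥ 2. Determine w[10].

w[2] = -2(1) + 4(7) = 26
w[3] = -2(26) + 4(1) = -48
w[4] = -2(-48) + 4(26) = 200
w[5] = -2(200) + 4(-48) = -592
w[6] = -2(-592) + 4(200) = 1984
w[7] = -2(1984) + 4(-592) = -6336
w[8] = -2(-6336) + 4(1984) = 20608
w[9] = -2(20608) + 4(-6336) = -66560
w[10] = -2(-66560) + 4(20608) = 215552

215552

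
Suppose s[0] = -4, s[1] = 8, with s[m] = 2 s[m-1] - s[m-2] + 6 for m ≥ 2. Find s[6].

s[2] = 2*8 - (-4) + 6 = 26
s[3] = 2*26 - 8 + 6 = 50
s[4] = 2*50 - 26 + 6 = 80
s[5] = 2*80 - 50 + 6 = 116
s[6] = 2*116 - 80 + 6 = 158

158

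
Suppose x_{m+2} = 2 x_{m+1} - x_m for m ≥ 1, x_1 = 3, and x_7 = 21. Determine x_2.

Let x_2 = y.
x_3 = -3 + 2y
x_4 = -6 + 3y
x_5 = -9 + 4y
x_6 = -12 + 5y
x_7 = -15 + 6y
So -15 + 6y = 21, giving y = 6.

6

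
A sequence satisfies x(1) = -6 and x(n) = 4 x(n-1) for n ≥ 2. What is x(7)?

x(2) = 4·(-6) = -24
x(3) = 4·(-24) = -96
x(4) = 4·(-96) = -384
x(5) = 4·(-384) = -1536
x(6) = 4·(-1536) = -6144
x(7) = 4·(-6144) = -24576

-24576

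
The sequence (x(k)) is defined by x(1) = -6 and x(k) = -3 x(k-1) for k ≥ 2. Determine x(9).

-39366

x(2) = -3·(-6) = 18
x(3) = -3·18 = -54
x(4) = -3·(-54) = 162
x(5) = -3·162 = -486
x(6) = -3·(-486) = 1458
x(7) = -3·1458 = -4374
x(8) = -3·(-4374) = 13122
x(9) = -3·13122 = -39366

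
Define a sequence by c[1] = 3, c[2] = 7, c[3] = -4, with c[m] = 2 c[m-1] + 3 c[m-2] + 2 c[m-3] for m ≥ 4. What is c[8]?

c[4] = 2·(-4) + 3·7 + 2·3 = 19
c[5] = 2·19 + 3·(-4) + 2·7 = 40
c[6] = 2·40 + 3·19 + 2·(-4) = 129
c[7] = 2·129 + 3·40 + 2·19 = 416
c[8] = 2·416 + 3·129 + 2·40 = 1299

1299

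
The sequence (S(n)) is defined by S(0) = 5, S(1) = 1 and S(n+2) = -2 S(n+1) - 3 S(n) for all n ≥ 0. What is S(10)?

-1073

S(2) = -2*1 - 3*5 = -17
S(3) = -2*(-17) - 3*1 = 31
S(4) = -2*31 - 3*(-17) = -11
S(5) = -2*(-11) - 3*31 = -71
S(6) = -2*(-71) - 3*(-11) = 175
S(7) = -2*175 - 3*(-71) = -137
S(8) = -2*(-137) - 3*175 = -251
S(9) = -2*(-251) - 3*(-137) = 913
S(10) = -2*913 - 3*(-251) = -1073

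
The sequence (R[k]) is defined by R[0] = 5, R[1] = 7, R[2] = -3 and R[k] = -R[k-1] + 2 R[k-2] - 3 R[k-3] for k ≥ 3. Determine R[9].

1487

R[3] = -(-3) + 2(7) - 3(5) = 2
R[4] = -2 + 2(-3) - 3(7) = -29
R[5] = -(-29) + 2(2) - 3(-3) = 42
R[6] = -42 + 2(-29) - 3(2) = -106
R[7] = -(-106) + 2(42) - 3(-29) = 277
R[8] = -277 + 2(-106) - 3(42) = -615
R[9] = -(-615) + 2(277) - 3(-106) = 1487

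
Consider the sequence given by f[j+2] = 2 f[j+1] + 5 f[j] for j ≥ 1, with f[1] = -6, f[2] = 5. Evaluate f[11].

f[3] = 2*5 + 5*(-6) = -20
f[4] = 2*(-20) + 5*5 = -15
f[5] = 2*(-15) + 5*(-20) = -130
f[6] = 2*(-130) + 5*(-15) = -335
f[7] = 2*(-335) + 5*(-130) = -1320
f[8] = 2*(-1320) + 5*(-335) = -4315
f[9] = 2*(-4315) + 5*(-1320) = -15230
f[10] = 2*(-15230) + 5*(-4315) = -52035
f[11] = 2*(-52035) + 5*(-15230) = -180220

-180220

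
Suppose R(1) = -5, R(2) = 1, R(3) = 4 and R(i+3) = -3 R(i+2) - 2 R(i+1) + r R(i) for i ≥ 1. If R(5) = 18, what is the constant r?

R(4) = -14 - 5r
R(5) = 34 + 16r
So 34 + 16r = 18, giving r = -1.

-1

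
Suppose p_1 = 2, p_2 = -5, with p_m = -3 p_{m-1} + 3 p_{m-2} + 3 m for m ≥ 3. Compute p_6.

-1413

p_3 = -3*(-5) + 3*2 + 9 = 30
p_4 = -3*30 + 3*(-5) + 12 = -93
p_5 = -3*(-93) + 3*30 + 15 = 384
p_6 = -3*384 + 3*(-93) + 18 = -1413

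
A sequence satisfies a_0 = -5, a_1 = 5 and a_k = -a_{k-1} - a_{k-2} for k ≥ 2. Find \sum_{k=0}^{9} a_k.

a_2 = -5 - (-5) = 0
a_3 = -0 - 5 = -5
a_4 = -(-5) - 0 = 5
a_5 = -5 - (-5) = 0
a_6 = -0 - 5 = -5
a_7 = -(-5) - 0 = 5
a_8 = -5 - (-5) = 0
a_9 = -0 - 5 = -5
Sum = (-5) + 5 + 0 + (-5) + 5 + 0 + (-5) + 5 + 0 + (-5) = -5

-5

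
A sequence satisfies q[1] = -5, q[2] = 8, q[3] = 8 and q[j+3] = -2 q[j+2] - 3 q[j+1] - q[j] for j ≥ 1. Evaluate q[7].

q[4] = -2*8 - 3*8 - (-5) = -35
q[5] = -2*(-35) - 3*8 - 8 = 38
q[6] = -2*38 - 3*(-35) - 8 = 21
q[7] = -2*21 - 3*38 - (-35) = -121

-121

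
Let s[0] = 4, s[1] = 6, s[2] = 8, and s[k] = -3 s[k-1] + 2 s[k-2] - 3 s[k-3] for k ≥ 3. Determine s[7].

-3948

s[3] = -3·8 + 2·6 - 3·4 = -24
s[4] = -3·(-24) + 2·8 - 3·6 = 70
s[5] = -3·70 + 2·(-24) - 3·8 = -282
s[6] = -3·(-282) + 2·70 - 3·(-24) = 1058
s[7] = -3·1058 + 2·(-282) - 3·70 = -3948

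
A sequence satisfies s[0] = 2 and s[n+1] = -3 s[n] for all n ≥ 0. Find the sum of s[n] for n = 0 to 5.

s[1] = -3*2 = -6
s[2] = -3*(-6) = 18
s[3] = -3*18 = -54
s[4] = -3*(-54) = 162
s[5] = -3*162 = -486
Sum = 2 + (-6) + 18 + (-54) + 162 + (-486) = -364

-364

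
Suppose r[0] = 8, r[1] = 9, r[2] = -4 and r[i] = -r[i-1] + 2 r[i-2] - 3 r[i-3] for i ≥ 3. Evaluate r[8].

-607

r[3] = -(-4) + 2(9) - 3(8) = -2
r[4] = -(-2) + 2(-4) - 3(9) = -33
r[5] = -(-33) + 2(-2) - 3(-4) = 41
r[6] = -41 + 2(-33) - 3(-2) = -101
r[7] = -(-101) + 2(41) - 3(-33) = 282
r[8] = -282 + 2(-101) - 3(41) = -607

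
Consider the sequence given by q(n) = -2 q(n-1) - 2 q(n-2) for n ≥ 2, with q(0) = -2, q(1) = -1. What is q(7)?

40

q(2) = -2(-1) - 2(-2) = 6
q(3) = -2(6) - 2(-1) = -10
q(4) = -2(-10) - 2(6) = 8
q(5) = -2(8) - 2(-10) = 4
q(6) = -2(4) - 2(8) = -24
q(7) = -2(-24) - 2(4) = 40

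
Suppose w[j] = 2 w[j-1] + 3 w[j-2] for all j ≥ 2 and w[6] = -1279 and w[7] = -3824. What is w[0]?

-5

Rearranging, w[j-2] = (w[j] - 2 w[j-1]) / 3.
w[5] = (-3824 - 2*(-1279)) / 3 = -1266/3 = -422
w[4] = (-1279 - 2*(-422)) / 3 = -435/3 = -145
w[3] = (-422 - 2*(-145)) / 3 = -132/3 = -44
w[2] = (-145 - 2*(-44)) / 3 = -57/3 = -19
w[1] = (-44 - 2*(-19)) / 3 = -6/3 = -2
w[0] = (-19 - 2*(-2)) / 3 = -15/3 = -5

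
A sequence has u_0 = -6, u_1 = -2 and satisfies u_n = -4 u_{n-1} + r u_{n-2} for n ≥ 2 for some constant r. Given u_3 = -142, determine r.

-5

u_2 = 8 - 6r
u_3 = -32 + 22r
So -32 + 22r = -142, giving r = -5.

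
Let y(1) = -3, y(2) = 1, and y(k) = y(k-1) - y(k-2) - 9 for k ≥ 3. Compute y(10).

-15

y(3) = 1 - (-3) - 9 = -5
y(4) = (-5) - 1 - 9 = -15
y(5) = (-15) - (-5) - 9 = -19
y(6) = (-19) - (-15) - 9 = -13
y(7) = (-13) - (-19) - 9 = -3
y(8) = (-3) - (-13) - 9 = 1
y(9) = 1 - (-3) - 9 = -5
y(10) = (-5) - 1 - 9 = -15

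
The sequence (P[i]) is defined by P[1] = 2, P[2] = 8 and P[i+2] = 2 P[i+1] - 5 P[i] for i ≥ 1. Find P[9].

P[3] = 2·8 - 5·2 = 6
P[4] = 2·6 - 5·8 = -28
P[5] = 2·(-28) - 5·6 = -86
P[6] = 2·(-86) - 5·(-28) = -32
P[7] = 2·(-32) - 5·(-86) = 366
P[8] = 2·366 - 5·(-32) = 892
P[9] = 2·892 - 5·366 = -46

-46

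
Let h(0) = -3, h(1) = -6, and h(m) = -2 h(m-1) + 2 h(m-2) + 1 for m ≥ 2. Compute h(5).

h(2) = -2·(-6) + 2·(-3) + 1 = 7
h(3) = -2·7 + 2·(-6) + 1 = -25
h(4) = -2·(-25) + 2·7 + 1 = 65
h(5) = -2·65 + 2·(-25) + 1 = -179

-179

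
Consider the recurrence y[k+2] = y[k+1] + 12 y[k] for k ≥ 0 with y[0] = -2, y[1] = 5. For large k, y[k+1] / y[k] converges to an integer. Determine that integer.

The characteristic equation is r^2 - r - 12 = 0, which factors as (r - 4)(r + 3) = 0.
So the roots are 4 and -3. Since |4| > |-3| and the coefficient of 4^k is non-zero, the ratio tends to 4.

4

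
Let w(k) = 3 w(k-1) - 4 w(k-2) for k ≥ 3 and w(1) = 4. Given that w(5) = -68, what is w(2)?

Let w(2) = z.
w(3) = -16 + 3z
w(4) = -48 + 5z
w(5) = -80 + 3z
So -80 + 3z = -68, giving z = 4.

4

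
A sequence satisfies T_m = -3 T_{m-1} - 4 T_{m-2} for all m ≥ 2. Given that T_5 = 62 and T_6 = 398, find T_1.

2

Rearranging, T_{m-2} = (T_m + 3 T_{m-1}) / -4.
T_4 = (398 + 3·62) / -4 = 584/-4 = -146
T_3 = (62 + 3·(-146)) / -4 = -376/-4 = 94
T_2 = (-146 + 3·94) / -4 = 136/-4 = -34
T_1 = (94 + 3·(-34)) / -4 = -8/-4 = 2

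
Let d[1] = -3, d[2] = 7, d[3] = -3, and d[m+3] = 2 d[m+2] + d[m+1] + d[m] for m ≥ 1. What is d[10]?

-191

d[4] = 2*(-3) + 7 + (-3) = -2
d[5] = 2*(-2) + (-3) + 7 = 0
d[6] = 2*0 + (-2) + (-3) = -5
d[7] = 2*(-5) + 0 + (-2) = -12
d[8] = 2*(-12) + (-5) + 0 = -29
d[9] = 2*(-29) + (-12) + (-5) = -75
d[10] = 2*(-75) + (-29) + (-12) = -191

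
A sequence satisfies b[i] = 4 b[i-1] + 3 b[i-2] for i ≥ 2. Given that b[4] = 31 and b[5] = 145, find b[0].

Rearranging, b[i-2] = (b[i] - 4 b[i-1]) / 3.
b[3] = (145 - 4·31) / 3 = 21/3 = 7
b[2] = (31 - 4·7) / 3 = 3/3 = 1
b[1] = (7 - 4·1) / 3 = 3/3 = 1
b[0] = (1 - 4·1) / 3 = -3/3 = -1

-1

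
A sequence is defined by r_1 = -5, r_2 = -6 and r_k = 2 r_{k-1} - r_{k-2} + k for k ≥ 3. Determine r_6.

r_3 = 2*(-6) - (-5) + 3 = -4
r_4 = 2*(-4) - (-6) + 4 = 2
r_5 = 2*2 - (-4) + 5 = 13
r_6 = 2*13 - 2 + 6 = 30

30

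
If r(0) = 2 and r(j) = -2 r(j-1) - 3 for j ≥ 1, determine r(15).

-98305

The fixed point is -3/(1 + 2) = -1, so r(j) + 1 = -2(r(j-1) + 1).
Hence r(j) = 3·(-2)^j - 1.
r(15) = 3·(-2)^{15} - 1 = 3·-32768 - 1 = -98305.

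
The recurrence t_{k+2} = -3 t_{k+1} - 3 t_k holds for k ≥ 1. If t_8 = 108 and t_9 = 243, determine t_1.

7

Rearranging, t_{k-2} = (t_k + 3 t_{k-1}) / -3.
t_7 = (243 + 3·108) / -3 = 567/-3 = -189
t_6 = (108 + 3·(-189)) / -3 = -459/-3 = 153
t_5 = (-189 + 3·153) / -3 = 270/-3 = -90
t_4 = (153 + 3·(-90)) / -3 = -117/-3 = 39
t_3 = (-90 + 3·39) / -3 = 27/-3 = -9
t_2 = (39 + 3·(-9)) / -3 = 12/-3 = -4
t_1 = (-9 + 3·(-4)) / -3 = -21/-3 = 7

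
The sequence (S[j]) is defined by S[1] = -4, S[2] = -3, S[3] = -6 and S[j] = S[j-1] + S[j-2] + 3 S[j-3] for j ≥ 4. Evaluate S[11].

S[4] = (-6) + (-3) + 3*(-4) = -21
S[5] = (-21) + (-6) + 3*(-3) = -36
S[6] = (-36) + (-21) + 3*(-6) = -75
S[7] = (-75) + (-36) + 3*(-21) = -174
S[8] = (-174) + (-75) + 3*(-36) = -357
S[9] = (-357) + (-174) + 3*(-75) = -756
S[10] = (-756) + (-357) + 3*(-174) = -1635
S[11] = (-1635) + (-756) + 3*(-357) = -3462

-3462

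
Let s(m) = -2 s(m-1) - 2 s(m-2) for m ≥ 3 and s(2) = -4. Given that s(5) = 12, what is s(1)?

-3

Let s(1) = x.
s(3) = 8 - 2x
s(4) = -8 + 4x
s(5) = -4x
So -4x = 12, giving x = -3.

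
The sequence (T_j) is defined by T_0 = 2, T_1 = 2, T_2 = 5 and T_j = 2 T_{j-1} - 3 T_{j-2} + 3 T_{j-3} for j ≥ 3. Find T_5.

7

T_3 = 2*5 - 3*2 + 3*2 = 10
T_4 = 2*10 - 3*5 + 3*2 = 11
T_5 = 2*11 - 3*10 + 3*5 = 7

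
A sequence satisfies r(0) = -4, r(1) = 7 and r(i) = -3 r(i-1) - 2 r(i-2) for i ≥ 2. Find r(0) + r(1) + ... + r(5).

r(2) = -3(7) - 2(-4) = -13
r(3) = -3(-13) - 2(7) = 25
r(4) = -3(25) - 2(-13) = -49
r(5) = -3(-49) - 2(25) = 97
Sum = (-4) + 7 + (-13) + 25 + (-49) + 97 = 63

63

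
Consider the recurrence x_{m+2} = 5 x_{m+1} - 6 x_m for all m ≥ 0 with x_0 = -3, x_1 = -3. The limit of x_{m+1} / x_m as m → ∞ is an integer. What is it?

3

The characteristic equation is r^2 - 5r + 6 = 0, which factors as (r - 3)(r - 2) = 0.
So the roots are 3 and 2. Since |3| > |2| and the coefficient of 3^m is non-zero, the ratio tends to 3.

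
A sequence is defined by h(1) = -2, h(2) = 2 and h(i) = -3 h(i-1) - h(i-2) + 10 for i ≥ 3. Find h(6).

-82

h(3) = -3(2) - (-2) + 10 = 6
h(4) = -3(6) - 2 + 10 = -10
h(5) = -3(-10) - 6 + 10 = 34
h(6) = -3(34) - (-10) + 10 = -82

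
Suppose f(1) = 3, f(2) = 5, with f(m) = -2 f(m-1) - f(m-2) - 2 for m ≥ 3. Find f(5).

-33

f(3) = -2(5) - 3 - 2 = -15
f(4) = -2(-15) - 5 - 2 = 23
f(5) = -2(23) - (-15) - 2 = -33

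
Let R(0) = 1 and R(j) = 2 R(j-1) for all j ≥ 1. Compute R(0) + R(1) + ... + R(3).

R(1) = 2(1) = 2
R(2) = 2(2) = 4
R(3) = 2(4) = 8
Sum = 1 + 2 + 4 + 8 = 15

15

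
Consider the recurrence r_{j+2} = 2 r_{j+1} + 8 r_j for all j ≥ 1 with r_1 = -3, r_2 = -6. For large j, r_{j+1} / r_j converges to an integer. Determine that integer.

4

The characteristic equation is r^2 - 2r - 8 = 0, which factors as (r - 4)(r + 2) = 0.
So the roots are 4 and -2. Since |4| > |-2| and the coefficient of 4^j is non-zero, the ratio tends to 4.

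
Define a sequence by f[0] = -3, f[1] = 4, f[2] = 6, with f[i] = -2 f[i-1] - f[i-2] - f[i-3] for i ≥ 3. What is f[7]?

-85

f[3] = -2*6 - 4 - (-3) = -13
f[4] = -2*(-13) - 6 - 4 = 16
f[5] = -2*16 - (-13) - 6 = -25
f[6] = -2*(-25) - 16 - (-13) = 47
f[7] = -2*47 - (-25) - 16 = -85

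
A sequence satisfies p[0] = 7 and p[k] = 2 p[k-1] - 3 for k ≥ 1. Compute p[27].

536870915

The fixed point is -3/(1 - 2) = 3, so p[k] - 3 = 2(p[k-1] - 3).
Hence p[k] = 4·2^k + 3.
p[27] = 4·2^{27} + 3 = 4·134217728 + 3 = 536870915.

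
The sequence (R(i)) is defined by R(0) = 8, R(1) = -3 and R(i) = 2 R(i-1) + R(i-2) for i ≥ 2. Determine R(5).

9

R(2) = 2*(-3) + 8 = 2
R(3) = 2*2 + (-3) = 1
R(4) = 2*1 + 2 = 4
R(5) = 2*4 + 1 = 9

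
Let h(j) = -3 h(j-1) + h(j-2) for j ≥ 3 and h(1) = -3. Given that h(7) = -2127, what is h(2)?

Let h(2) = y.
h(3) = -3 - 3y
h(4) = 9 + 10y
h(5) = -30 - 33y
h(6) = 99 + 109y
h(7) = -327 - 360y
So -327 - 360y = -2127, giving y = 5.

5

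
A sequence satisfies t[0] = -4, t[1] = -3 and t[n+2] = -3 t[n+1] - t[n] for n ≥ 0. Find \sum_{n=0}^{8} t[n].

t[2] = -3·(-3) - (-4) = 13
t[3] = -3·13 - (-3) = -36
t[4] = -3·(-36) - 13 = 95
t[5] = -3·95 - (-36) = -249
t[6] = -3·(-249) - 95 = 652
t[7] = -3·652 - (-249) = -1707
t[8] = -3·(-1707) - 652 = 4469
Sum = (-4) + (-3) + 13 + (-36) + 95 + (-249) + 652 + (-1707) + 4469 = 3230

3230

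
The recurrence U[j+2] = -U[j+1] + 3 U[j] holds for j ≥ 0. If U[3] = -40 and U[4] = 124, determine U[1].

-4

Rearranging, U[j-2] = (U[j] + U[j-1]) / 3.
U[2] = (124 + (-40)) / 3 = 84/3 = 28
U[1] = (-40 + 28) / 3 = -12/3 = -4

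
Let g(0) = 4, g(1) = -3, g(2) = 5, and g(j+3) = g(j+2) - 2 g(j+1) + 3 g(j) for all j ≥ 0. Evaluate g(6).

g(3) = 5 - 2*(-3) + 3*4 = 23
g(4) = 23 - 2*5 + 3*(-3) = 4
g(5) = 4 - 2*23 + 3*5 = -27
g(6) = (-27) - 2*4 + 3*23 = 34

34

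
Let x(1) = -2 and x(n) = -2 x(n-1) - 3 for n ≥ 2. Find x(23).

-4194305

The fixed point is -3/(1 + 2) = -1, so x(n) + 1 = -2(x(n-1) + 1).
Hence x(n) = -1·(-2)^{n-1} - 1.
x(23) = -1·(-2)^{22} - 1 = -1·4194304 - 1 = -4194305.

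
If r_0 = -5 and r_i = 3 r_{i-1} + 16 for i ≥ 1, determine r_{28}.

68630377364875

The fixed point is 16/(1 - 3) = -8, so r_i + 8 = 3(r_{i-1} + 8).
Hence r_i = 3·3^i - 8.
r_{28} = 3·3^{28} - 8 = 3·22876792454961 - 8 = 68630377364875.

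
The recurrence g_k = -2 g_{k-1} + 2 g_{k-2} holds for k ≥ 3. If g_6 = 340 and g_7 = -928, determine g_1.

Rearranging, g_{k-2} = (g_k + 2 g_{k-1}) / 2.
g_5 = (-928 + 2*340) / 2 = -248/2 = -124
g_4 = (340 + 2*(-124)) / 2 = 92/2 = 46
g_3 = (-124 + 2*46) / 2 = -32/2 = -16
g_2 = (46 + 2*(-16)) / 2 = 14/2 = 7
g_1 = (-16 + 2*7) / 2 = -2/2 = -1

-1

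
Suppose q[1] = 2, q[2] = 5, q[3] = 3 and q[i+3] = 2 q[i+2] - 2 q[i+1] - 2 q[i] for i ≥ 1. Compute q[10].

616

q[4] = 2*3 - 2*5 - 2*2 = -8
q[5] = 2*(-8) - 2*3 - 2*5 = -32
q[6] = 2*(-32) - 2*(-8) - 2*3 = -54
q[7] = 2*(-54) - 2*(-32) - 2*(-8) = -28
q[8] = 2*(-28) - 2*(-54) - 2*(-32) = 116
q[9] = 2*116 - 2*(-28) - 2*(-54) = 396
q[10] = 2*396 - 2*116 - 2*(-28) = 616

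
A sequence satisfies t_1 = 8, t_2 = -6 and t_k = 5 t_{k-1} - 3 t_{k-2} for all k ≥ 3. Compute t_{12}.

t_3 = 5*(-6) - 3*8 = -54
t_4 = 5*(-54) - 3*(-6) = -252
t_5 = 5*(-252) - 3*(-54) = -1098
t_6 = 5*(-1098) - 3*(-252) = -4734
t_7 = 5*(-4734) - 3*(-1098) = -20376
t_8 = 5*(-20376) - 3*(-4734) = -87678
t_9 = 5*(-87678) - 3*(-20376) = -377262
t_{10} = 5*(-377262) - 3*(-87678) = -1623276
t_{11} = 5*(-1623276) - 3*(-377262) = -6984594
t_{12} = 5*(-6984594) - 3*(-1623276) = -30053142

-30053142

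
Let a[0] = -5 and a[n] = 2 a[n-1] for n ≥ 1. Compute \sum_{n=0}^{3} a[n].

-75

a[1] = 2·(-5) = -10
a[2] = 2·(-10) = -20
a[3] = 2·(-20) = -40
Sum = (-5) + (-10) + (-20) + (-40) = -75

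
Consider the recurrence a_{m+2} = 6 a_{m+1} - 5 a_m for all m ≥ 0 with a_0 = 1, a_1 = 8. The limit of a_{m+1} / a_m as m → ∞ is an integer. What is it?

The characteristic equation is r^2 - 6r + 5 = 0, which factors as (r - 5)(r - 1) = 0.
So the roots are 5 and 1. Since |5| > |1| and the coefficient of 5^m is non-zero, the ratio tends to 5.

5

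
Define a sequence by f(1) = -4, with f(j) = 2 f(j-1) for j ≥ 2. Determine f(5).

-64

f(2) = 2(-4) = -8
f(3) = 2(-8) = -16
f(4) = 2(-16) = -32
f(5) = 2(-32) = -64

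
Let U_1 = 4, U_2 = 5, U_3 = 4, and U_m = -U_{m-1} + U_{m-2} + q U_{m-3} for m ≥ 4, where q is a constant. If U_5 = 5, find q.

U_4 = 1 + 4q
U_5 = 3 + q
So 3 + q = 5, giving q = 2.

2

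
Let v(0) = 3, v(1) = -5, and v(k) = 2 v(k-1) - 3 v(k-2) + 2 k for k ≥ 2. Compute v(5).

v(2) = 2*(-5) - 3*3 + 4 = -15
v(3) = 2*(-15) - 3*(-5) + 6 = -9
v(4) = 2*(-9) - 3*(-15) + 8 = 35
v(5) = 2*35 - 3*(-9) + 10 = 107

107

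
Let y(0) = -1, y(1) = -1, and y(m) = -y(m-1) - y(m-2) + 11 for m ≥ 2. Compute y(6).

y(2) = -(-1) - (-1) + 11 = 13
y(3) = -13 - (-1) + 11 = -1
y(4) = -(-1) - 13 + 11 = -1
y(5) = -(-1) - (-1) + 11 = 13
y(6) = -13 - (-1) + 11 = -1

-1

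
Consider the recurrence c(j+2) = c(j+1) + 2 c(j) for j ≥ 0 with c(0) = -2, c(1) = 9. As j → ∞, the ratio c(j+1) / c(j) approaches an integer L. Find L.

2

The characteristic equation is r^2 - r - 2 = 0, which factors as (r - 2)(r + 1) = 0.
So the roots are 2 and -1. Since |2| > |-1| and the coefficient of 2^j is non-zero, the ratio tends to 2.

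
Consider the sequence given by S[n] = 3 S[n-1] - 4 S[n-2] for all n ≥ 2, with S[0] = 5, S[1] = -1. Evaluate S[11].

-14081

S[2] = 3*(-1) - 4*5 = -23
S[3] = 3*(-23) - 4*(-1) = -65
S[4] = 3*(-65) - 4*(-23) = -103
S[5] = 3*(-103) - 4*(-65) = -49
S[6] = 3*(-49) - 4*(-103) = 265
S[7] = 3*265 - 4*(-49) = 991
S[8] = 3*991 - 4*265 = 1913
S[9] = 3*1913 - 4*991 = 1775
S[10] = 3*1775 - 4*1913 = -2327
S[11] = 3*(-2327) - 4*1775 = -14081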